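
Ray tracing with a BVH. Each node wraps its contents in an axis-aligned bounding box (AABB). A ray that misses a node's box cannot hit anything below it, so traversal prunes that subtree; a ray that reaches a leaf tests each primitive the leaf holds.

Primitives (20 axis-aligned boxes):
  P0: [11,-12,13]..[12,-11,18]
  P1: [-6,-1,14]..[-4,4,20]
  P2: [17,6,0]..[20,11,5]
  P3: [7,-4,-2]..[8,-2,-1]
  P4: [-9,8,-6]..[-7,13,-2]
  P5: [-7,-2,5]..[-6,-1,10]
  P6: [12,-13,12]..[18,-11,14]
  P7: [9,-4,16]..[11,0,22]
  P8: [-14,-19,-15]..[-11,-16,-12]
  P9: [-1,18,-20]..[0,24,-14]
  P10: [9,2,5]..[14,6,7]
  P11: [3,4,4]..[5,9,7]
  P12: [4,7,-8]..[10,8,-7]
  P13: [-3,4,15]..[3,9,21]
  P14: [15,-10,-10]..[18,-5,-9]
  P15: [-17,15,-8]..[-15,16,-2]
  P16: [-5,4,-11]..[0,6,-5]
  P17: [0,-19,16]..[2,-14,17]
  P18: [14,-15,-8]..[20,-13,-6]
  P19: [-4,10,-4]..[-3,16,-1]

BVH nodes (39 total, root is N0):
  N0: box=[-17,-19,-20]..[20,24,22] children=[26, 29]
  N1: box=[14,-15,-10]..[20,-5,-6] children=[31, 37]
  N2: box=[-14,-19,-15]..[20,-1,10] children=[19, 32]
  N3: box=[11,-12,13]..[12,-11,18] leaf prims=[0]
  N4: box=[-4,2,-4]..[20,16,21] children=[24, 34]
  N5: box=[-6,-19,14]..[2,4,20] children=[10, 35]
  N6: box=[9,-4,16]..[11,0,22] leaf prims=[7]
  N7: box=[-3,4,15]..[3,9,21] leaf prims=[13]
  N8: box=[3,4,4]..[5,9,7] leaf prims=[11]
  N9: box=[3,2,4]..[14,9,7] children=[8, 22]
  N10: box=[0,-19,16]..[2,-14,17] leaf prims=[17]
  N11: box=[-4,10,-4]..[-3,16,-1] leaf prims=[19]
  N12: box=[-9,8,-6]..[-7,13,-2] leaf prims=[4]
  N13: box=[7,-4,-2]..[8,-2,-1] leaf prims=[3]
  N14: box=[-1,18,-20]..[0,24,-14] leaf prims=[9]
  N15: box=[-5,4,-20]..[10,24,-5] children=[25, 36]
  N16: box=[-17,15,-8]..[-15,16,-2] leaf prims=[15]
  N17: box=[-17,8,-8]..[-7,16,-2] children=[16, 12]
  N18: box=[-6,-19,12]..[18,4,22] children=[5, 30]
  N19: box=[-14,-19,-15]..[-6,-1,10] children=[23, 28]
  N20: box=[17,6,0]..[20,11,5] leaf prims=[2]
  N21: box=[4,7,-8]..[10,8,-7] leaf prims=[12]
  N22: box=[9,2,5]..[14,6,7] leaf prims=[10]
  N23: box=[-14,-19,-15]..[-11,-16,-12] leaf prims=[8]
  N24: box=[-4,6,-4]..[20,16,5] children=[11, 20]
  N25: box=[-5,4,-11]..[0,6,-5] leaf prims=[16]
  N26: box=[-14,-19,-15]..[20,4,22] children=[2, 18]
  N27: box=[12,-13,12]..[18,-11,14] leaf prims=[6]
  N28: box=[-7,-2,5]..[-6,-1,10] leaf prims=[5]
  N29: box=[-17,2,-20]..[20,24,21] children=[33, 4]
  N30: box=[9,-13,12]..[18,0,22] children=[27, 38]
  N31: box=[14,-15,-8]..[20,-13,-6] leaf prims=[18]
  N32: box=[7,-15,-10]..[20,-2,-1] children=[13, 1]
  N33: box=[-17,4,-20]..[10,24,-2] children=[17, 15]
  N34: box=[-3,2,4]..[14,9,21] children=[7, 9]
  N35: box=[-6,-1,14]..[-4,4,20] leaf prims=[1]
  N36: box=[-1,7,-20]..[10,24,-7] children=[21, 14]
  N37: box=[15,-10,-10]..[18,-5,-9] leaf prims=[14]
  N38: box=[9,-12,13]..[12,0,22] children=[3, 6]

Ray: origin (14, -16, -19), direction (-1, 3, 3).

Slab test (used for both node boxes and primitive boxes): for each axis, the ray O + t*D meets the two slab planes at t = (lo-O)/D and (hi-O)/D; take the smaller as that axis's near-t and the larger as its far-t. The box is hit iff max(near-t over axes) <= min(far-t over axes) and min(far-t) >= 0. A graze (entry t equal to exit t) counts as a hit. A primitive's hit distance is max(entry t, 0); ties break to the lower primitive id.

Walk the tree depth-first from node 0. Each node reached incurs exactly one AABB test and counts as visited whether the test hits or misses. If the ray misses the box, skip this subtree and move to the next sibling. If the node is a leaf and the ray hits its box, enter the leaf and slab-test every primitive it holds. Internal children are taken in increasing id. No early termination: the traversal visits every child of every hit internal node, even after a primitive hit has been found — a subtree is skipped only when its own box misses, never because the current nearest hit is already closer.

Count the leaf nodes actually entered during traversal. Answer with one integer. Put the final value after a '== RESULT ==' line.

Trace the traversal:
N0 x:[-6,31] y:[-1,40/3] z:[-1/3,41/3] -> hit [-1/3,40/3], descend [26, 29]
  N26 x:[-6,28] y:[-1,20/3] z:[4/3,41/3] -> hit [4/3,20/3], descend [2, 18]
    N2 x:[-6,28] y:[-1,5] z:[4/3,29/3] -> hit [4/3,5], descend [19, 32]
      N19 x:[20,28] y:[-1,5] z:[4/3,29/3] -> miss, prune
      N32 x:[-6,7] y:[1/3,14/3] z:[3,6] -> hit [3,14/3], descend [1, 13]
        N1 x:[-6,0] y:[1/3,11/3] z:[3,13/3] -> miss, prune
        N13 x:[6,7] y:[4,14/3] z:[17/3,6] -> miss, prune
    N18 x:[-4,20] y:[-1,20/3] z:[31/3,41/3] -> miss, prune
  N29 x:[-6,31] y:[6,40/3] z:[-1/3,40/3] -> hit [6,40/3], descend [4, 33]
    N4 x:[-6,18] y:[6,32/3] z:[5,40/3] -> hit [6,32/3], descend [24, 34]
      N24 x:[-6,18] y:[22/3,32/3] z:[5,8] -> hit [22/3,8], descend [11, 20]
        N11 x:[17,18] y:[26/3,32/3] z:[5,6] -> miss, prune
        N20 x:[-6,-3] y:[22/3,9] z:[19/3,8] -> miss, prune
      N34 x:[0,17] y:[6,25/3] z:[23/3,40/3] -> hit [23/3,25/3], descend [7, 9]
        N7 x:[11,17] y:[20/3,25/3] z:[34/3,40/3] -> miss, prune
        N9 x:[0,11] y:[6,25/3] z:[23/3,26/3] -> hit [23/3,25/3], descend [8, 22]
          N8 x:[9,11] y:[20/3,25/3] z:[23/3,26/3] -> miss, prune
          N22 x:[0,5] y:[6,22/3] z:[8,26/3] -> miss, prune
    N33 x:[4,31] y:[20/3,40/3] z:[-1/3,17/3] -> miss, prune

Visited [0, 26, 2, 19, 32, 1, 13, 18, 29, 4, 24, 11, 20, 34, 7, 9, 8, 22, 33]. Tests: 19 box, 0 leaf. Nearest: miss.

== RESULT ==
0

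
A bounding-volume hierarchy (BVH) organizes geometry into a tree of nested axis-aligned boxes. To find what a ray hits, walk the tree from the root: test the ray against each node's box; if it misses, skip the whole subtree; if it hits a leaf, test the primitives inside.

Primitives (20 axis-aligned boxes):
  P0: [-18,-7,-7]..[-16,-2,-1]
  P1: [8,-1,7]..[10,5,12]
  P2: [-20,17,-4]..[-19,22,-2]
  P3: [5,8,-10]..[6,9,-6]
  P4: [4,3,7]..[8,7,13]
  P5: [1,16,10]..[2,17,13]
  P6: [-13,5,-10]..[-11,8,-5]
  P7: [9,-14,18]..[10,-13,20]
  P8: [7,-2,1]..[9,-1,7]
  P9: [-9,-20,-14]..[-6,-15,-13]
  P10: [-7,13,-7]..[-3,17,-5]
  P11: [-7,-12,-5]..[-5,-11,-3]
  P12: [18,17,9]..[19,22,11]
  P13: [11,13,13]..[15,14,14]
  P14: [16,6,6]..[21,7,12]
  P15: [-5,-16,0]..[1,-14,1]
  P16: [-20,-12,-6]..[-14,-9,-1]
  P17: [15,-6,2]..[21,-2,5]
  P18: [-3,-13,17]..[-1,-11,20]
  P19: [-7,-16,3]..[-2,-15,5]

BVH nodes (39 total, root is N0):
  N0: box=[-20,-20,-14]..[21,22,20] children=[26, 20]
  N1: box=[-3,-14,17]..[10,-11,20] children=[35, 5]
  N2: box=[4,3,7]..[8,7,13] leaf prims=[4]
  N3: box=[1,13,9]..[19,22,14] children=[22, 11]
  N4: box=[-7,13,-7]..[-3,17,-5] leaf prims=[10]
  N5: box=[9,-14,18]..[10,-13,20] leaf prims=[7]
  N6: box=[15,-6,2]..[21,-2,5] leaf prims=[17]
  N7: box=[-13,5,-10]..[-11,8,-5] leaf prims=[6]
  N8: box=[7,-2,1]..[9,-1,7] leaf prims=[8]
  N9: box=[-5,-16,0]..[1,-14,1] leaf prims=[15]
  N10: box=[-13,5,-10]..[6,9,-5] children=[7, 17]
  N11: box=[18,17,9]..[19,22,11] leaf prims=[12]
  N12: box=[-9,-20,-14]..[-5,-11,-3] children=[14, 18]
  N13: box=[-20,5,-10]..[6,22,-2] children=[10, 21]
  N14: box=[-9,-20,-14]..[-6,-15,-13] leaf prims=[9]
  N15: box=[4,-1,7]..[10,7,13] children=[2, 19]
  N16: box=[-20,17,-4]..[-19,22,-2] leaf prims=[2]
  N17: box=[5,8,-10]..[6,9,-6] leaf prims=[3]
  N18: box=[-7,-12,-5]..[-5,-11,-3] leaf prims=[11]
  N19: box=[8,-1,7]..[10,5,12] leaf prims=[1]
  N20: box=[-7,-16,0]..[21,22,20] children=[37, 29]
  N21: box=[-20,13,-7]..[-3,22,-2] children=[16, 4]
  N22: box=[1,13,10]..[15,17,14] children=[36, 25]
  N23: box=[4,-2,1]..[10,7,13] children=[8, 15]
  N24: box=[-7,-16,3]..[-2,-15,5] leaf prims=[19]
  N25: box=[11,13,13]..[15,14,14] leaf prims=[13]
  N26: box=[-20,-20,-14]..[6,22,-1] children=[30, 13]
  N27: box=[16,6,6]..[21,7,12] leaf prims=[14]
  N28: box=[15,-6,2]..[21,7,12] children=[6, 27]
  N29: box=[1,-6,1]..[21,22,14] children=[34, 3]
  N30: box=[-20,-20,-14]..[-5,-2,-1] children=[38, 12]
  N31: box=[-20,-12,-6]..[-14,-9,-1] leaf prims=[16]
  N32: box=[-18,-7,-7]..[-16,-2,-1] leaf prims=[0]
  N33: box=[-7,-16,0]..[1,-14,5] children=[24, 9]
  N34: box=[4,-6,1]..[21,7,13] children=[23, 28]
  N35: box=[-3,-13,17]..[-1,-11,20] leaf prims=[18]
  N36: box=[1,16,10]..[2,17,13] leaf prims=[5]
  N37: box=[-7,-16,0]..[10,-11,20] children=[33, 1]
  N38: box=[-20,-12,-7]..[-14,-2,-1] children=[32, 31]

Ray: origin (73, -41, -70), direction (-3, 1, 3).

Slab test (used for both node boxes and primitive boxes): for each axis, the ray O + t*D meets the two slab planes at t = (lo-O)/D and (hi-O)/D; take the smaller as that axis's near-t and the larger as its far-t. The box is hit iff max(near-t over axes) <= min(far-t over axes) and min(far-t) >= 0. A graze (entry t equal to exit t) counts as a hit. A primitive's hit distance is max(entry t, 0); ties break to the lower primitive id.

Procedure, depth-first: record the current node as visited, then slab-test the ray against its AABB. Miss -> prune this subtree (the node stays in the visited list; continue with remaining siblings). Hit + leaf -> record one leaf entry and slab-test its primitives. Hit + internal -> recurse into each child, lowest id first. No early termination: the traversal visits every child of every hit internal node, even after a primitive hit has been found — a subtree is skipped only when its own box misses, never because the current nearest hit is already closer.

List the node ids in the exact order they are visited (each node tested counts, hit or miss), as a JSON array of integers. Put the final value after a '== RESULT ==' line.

Trace the traversal:
N0 x:[52/3,31] y:[21,63] z:[56/3,30] -> hit [21,30], descend [20, 26]
  N20 x:[52/3,80/3] y:[25,63] z:[70/3,30] -> hit [25,80/3], descend [29, 37]
    N29 x:[52/3,24] y:[35,63] z:[71/3,28] -> miss, prune
    N37 x:[21,80/3] y:[25,30] z:[70/3,30] -> hit [25,80/3], descend [1, 33]
      N1 x:[21,76/3] y:[27,30] z:[29,30] -> miss, prune
      N33 x:[24,80/3] y:[25,27] z:[70/3,25] -> hit [25,25], descend [9, 24]
        N9 x:[24,26] y:[25,27] z:[70/3,71/3] -> miss, prune
        N24 x:[25,80/3] y:[25,26] z:[73/3,25] -> hit [25,25] leaf, test {P19@t=25}
  N26 x:[67/3,31] y:[21,63] z:[56/3,23] -> hit [67/3,23], descend [13, 30]
    N13 x:[67/3,31] y:[46,63] z:[20,68/3] -> miss, prune
    N30 x:[26,31] y:[21,39] z:[56/3,23] -> miss, prune

order=[0, 20, 29, 37, 1, 33, 9, 24, 26, 13, 30]  |boxes|=11  |leaves|=1  hit=P19

== RESULT ==
[0, 20, 29, 37, 1, 33, 9, 24, 26, 13, 30]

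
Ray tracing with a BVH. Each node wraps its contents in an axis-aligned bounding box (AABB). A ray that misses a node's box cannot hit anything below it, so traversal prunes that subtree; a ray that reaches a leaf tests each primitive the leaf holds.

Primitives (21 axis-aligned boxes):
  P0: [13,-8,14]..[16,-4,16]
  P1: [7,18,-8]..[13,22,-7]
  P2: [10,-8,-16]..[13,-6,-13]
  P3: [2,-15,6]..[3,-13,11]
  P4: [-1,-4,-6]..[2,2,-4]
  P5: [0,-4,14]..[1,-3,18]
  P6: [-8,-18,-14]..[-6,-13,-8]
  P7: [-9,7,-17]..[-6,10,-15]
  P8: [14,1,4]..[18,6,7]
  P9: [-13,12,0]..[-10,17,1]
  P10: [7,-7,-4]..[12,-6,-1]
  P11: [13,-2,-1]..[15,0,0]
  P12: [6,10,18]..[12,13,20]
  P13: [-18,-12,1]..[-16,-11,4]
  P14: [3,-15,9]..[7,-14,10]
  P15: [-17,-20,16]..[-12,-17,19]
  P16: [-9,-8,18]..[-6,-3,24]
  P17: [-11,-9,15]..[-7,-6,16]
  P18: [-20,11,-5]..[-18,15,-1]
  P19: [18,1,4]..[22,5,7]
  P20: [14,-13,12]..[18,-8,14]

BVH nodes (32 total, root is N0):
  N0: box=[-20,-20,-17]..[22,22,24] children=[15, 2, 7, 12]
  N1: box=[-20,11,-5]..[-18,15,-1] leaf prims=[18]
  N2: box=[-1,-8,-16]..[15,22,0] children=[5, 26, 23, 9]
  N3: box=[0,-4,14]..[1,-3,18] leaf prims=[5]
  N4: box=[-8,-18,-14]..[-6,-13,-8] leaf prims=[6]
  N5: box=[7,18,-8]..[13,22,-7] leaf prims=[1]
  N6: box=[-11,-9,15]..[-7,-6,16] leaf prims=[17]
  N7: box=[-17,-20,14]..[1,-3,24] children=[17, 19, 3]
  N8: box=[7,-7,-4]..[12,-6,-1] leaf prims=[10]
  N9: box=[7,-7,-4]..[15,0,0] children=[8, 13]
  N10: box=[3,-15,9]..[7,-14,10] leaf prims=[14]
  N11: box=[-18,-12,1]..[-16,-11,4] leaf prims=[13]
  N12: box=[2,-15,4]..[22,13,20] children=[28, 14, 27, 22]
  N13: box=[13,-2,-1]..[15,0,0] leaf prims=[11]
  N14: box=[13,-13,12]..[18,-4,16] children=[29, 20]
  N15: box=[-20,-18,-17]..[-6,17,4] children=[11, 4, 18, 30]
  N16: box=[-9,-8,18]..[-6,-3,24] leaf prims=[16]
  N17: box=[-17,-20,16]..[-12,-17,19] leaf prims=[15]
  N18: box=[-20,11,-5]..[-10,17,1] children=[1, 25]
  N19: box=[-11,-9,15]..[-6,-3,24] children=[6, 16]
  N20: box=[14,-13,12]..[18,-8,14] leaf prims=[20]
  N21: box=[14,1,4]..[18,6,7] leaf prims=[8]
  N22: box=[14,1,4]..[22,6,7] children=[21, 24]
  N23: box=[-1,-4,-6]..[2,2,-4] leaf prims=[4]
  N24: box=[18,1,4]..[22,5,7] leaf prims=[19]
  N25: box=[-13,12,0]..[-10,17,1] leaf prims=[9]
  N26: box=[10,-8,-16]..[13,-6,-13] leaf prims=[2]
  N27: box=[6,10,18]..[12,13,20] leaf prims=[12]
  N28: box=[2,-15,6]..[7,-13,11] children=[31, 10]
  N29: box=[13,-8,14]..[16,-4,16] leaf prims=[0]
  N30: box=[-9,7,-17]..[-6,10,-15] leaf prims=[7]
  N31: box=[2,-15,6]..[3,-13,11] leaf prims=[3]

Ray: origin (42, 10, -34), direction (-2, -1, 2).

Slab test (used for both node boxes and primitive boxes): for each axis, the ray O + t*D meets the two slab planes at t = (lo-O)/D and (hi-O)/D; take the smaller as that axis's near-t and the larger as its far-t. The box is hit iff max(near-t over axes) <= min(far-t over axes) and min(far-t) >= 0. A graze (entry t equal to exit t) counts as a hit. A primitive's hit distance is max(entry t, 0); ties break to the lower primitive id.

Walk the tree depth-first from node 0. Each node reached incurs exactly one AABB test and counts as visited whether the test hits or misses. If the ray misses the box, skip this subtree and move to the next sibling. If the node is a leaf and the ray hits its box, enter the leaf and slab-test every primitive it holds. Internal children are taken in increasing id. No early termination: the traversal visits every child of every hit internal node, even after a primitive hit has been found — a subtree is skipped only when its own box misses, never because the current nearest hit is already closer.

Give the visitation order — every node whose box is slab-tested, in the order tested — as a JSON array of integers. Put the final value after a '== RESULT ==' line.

Walk:
N0 x:[10,31] y:[-12,30] z:[17/2,29] -> hit [10,29], descend [2, 7, 12, 15]
  N2 x:[27/2,43/2] y:[-12,18] z:[9,17] -> hit [27/2,17], descend [5, 9, 23, 26]
    N5 x:[29/2,35/2] y:[-12,-8] z:[13,27/2] -> miss, prune
    N9 x:[27/2,35/2] y:[10,17] z:[15,17] -> hit [15,17], descend [8, 13]
      N8 x:[15,35/2] y:[16,17] z:[15,33/2] -> hit [16,33/2] leaf, test {P10@t=16}
      N13 x:[27/2,29/2] y:[10,12] z:[33/2,17] -> miss, prune
    N23 x:[20,43/2] y:[8,14] z:[14,15] -> miss, prune
    N26 x:[29/2,16] y:[16,18] z:[9,21/2] -> miss, prune
  N7 x:[41/2,59/2] y:[13,30] z:[24,29] -> hit [24,29], descend [3, 17, 19]
    N3 x:[41/2,21] y:[13,14] z:[24,26] -> miss, prune
    N17 x:[27,59/2] y:[27,30] z:[25,53/2] -> miss, prune
    N19 x:[24,53/2] y:[13,19] z:[49/2,29] -> miss, prune
  N12 x:[10,20] y:[-3,25] z:[19,27] -> hit [19,20], descend [14, 22, 27, 28]
    N14 x:[12,29/2] y:[14,23] z:[23,25] -> miss, prune
    N22 x:[10,14] y:[4,9] z:[19,41/2] -> miss, prune
    N27 x:[15,18] y:[-3,0] z:[26,27] -> miss, prune
    N28 x:[35/2,20] y:[23,25] z:[20,45/2] -> miss, prune
  N15 x:[24,31] y:[-7,28] z:[17/2,19] -> miss, prune

Visited [0, 2, 5, 9, 8, 13, 23, 26, 7, 3, 17, 19, 12, 14, 22, 27, 28, 15]. Tests: 18 box, 1 leaf. Nearest: P10.

== RESULT ==
[0, 2, 5, 9, 8, 13, 23, 26, 7, 3, 17, 19, 12, 14, 22, 27, 28, 15]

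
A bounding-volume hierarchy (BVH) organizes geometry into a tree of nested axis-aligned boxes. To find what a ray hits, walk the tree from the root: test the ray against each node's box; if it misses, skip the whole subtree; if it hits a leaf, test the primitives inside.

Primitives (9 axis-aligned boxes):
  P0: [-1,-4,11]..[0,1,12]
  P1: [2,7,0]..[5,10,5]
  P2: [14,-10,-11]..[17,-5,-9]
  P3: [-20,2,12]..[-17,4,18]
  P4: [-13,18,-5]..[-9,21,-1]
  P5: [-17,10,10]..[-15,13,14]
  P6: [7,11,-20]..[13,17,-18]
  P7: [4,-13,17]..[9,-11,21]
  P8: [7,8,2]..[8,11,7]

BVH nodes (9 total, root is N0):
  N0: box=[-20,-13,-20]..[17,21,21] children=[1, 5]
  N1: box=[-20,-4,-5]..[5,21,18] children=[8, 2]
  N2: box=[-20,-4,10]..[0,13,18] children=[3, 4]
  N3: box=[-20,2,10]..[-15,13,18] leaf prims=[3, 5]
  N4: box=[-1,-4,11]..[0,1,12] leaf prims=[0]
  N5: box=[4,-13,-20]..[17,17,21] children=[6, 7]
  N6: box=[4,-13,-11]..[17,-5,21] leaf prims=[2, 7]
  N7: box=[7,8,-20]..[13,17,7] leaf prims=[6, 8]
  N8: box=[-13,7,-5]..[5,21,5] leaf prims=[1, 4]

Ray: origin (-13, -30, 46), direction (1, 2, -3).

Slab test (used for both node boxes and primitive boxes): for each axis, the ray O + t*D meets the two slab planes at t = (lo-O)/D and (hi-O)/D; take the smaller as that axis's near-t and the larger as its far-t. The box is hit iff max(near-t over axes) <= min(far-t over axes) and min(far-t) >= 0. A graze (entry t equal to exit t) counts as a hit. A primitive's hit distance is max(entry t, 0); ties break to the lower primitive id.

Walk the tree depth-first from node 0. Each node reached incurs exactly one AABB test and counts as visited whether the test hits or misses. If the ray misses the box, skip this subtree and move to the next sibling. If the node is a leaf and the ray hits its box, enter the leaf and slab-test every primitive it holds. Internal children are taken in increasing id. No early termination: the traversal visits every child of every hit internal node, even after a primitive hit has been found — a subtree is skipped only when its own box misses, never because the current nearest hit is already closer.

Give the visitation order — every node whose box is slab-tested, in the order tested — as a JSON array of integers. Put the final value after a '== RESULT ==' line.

Trace the traversal:
N0 x:[-7,30] y:[17/2,51/2] z:[25/3,22] -> hit [17/2,22], descend [1, 5]
  N1 x:[-7,18] y:[13,51/2] z:[28/3,17] -> hit [13,17], descend [2, 8]
    N2 x:[-7,13] y:[13,43/2] z:[28/3,12] -> miss, prune
    N8 x:[0,18] y:[37/2,51/2] z:[41/3,17] -> miss, prune
  N5 x:[17,30] y:[17/2,47/2] z:[25/3,22] -> hit [17,22], descend [6, 7]
    N6 x:[17,30] y:[17/2,25/2] z:[25/3,19] -> miss, prune
    N7 x:[20,26] y:[19,47/2] z:[13,22] -> hit [20,22] leaf, test {P6@t=64/3, P8(miss)}

Summary -> nodes [0, 1, 2, 8, 5, 6, 7]; box-tests=7; leaf-entries=1; first=P6

== RESULT ==
[0, 1, 2, 8, 5, 6, 7]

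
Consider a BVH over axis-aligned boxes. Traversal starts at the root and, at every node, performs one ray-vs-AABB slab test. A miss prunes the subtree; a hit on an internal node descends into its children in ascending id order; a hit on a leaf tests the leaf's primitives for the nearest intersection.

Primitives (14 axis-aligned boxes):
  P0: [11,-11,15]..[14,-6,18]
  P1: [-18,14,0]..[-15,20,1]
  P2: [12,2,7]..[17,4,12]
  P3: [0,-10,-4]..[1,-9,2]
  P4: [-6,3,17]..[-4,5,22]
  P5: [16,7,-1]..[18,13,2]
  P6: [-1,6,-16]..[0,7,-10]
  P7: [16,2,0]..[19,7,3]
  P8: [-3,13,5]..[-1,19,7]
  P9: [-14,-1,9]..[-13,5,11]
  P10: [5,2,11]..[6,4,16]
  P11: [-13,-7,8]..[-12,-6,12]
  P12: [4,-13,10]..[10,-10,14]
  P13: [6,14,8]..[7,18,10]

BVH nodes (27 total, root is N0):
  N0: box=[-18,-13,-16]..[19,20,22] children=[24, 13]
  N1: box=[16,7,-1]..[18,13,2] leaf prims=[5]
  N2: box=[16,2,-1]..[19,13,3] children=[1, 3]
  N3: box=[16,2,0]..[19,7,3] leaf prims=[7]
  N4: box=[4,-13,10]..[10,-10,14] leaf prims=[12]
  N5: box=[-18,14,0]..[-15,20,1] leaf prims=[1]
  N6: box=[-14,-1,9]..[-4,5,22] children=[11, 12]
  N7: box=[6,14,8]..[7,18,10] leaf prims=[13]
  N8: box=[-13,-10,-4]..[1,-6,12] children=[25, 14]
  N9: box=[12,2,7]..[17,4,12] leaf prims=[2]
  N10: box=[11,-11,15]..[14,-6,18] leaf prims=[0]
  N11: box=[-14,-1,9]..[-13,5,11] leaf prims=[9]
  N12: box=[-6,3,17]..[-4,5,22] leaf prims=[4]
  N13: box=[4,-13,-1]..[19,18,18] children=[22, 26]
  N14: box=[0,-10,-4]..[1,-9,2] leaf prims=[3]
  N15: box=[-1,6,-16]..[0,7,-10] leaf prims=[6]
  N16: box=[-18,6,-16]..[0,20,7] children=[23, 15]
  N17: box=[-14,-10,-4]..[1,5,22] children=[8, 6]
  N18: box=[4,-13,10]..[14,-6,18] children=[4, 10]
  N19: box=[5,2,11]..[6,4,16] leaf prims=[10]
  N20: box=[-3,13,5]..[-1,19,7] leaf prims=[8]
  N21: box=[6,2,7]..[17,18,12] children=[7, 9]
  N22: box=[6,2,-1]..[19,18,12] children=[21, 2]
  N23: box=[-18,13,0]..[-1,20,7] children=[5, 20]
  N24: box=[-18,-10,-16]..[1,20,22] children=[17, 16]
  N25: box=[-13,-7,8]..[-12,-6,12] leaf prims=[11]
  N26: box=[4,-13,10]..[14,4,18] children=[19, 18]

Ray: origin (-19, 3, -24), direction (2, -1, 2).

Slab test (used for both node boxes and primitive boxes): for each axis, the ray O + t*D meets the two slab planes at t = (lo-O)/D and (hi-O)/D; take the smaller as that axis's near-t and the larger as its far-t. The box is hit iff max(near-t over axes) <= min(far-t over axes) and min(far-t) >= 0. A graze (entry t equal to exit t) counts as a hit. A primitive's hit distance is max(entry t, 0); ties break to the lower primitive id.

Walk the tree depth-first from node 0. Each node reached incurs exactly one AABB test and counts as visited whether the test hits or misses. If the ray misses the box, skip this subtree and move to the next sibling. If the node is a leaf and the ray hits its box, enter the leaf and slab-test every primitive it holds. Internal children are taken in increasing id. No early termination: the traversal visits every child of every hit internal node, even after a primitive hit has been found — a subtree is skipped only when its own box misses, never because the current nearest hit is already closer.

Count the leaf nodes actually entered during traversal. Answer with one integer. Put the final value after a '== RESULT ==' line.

Traverse from the root:
N0 x:[1/2,19] y:[-17,16] z:[4,23] -> hit [4,16], descend [13, 24]
  N13 x:[23/2,19] y:[-15,16] z:[23/2,21] -> hit [23/2,16], descend [22, 26]
    N22 x:[25/2,19] y:[-15,1] z:[23/2,18] -> miss, prune
    N26 x:[23/2,33/2] y:[-1,16] z:[17,21] -> miss, prune
  N24 x:[1/2,10] y:[-17,13] z:[4,23] -> hit [4,10], descend [16, 17]
    N16 x:[1/2,19/2] y:[-17,-3] z:[4,31/2] -> miss, prune
    N17 x:[5/2,10] y:[-2,13] z:[10,23] -> hit [10,10], descend [6, 8]
      N6 x:[5/2,15/2] y:[-2,4] z:[33/2,23] -> miss, prune
      N8 x:[3,10] y:[9,13] z:[10,18] -> hit [10,10], descend [14, 25]
        N14 x:[19/2,10] y:[12,13] z:[10,13] -> miss, prune
        N25 x:[3,7/2] y:[9,10] z:[16,18] -> miss, prune

11 AABB tests over nodes [0, 13, 22, 26, 24, 16, 17, 6, 8, 14, 25]; 0 leaves entered; closest miss.

== RESULT ==
0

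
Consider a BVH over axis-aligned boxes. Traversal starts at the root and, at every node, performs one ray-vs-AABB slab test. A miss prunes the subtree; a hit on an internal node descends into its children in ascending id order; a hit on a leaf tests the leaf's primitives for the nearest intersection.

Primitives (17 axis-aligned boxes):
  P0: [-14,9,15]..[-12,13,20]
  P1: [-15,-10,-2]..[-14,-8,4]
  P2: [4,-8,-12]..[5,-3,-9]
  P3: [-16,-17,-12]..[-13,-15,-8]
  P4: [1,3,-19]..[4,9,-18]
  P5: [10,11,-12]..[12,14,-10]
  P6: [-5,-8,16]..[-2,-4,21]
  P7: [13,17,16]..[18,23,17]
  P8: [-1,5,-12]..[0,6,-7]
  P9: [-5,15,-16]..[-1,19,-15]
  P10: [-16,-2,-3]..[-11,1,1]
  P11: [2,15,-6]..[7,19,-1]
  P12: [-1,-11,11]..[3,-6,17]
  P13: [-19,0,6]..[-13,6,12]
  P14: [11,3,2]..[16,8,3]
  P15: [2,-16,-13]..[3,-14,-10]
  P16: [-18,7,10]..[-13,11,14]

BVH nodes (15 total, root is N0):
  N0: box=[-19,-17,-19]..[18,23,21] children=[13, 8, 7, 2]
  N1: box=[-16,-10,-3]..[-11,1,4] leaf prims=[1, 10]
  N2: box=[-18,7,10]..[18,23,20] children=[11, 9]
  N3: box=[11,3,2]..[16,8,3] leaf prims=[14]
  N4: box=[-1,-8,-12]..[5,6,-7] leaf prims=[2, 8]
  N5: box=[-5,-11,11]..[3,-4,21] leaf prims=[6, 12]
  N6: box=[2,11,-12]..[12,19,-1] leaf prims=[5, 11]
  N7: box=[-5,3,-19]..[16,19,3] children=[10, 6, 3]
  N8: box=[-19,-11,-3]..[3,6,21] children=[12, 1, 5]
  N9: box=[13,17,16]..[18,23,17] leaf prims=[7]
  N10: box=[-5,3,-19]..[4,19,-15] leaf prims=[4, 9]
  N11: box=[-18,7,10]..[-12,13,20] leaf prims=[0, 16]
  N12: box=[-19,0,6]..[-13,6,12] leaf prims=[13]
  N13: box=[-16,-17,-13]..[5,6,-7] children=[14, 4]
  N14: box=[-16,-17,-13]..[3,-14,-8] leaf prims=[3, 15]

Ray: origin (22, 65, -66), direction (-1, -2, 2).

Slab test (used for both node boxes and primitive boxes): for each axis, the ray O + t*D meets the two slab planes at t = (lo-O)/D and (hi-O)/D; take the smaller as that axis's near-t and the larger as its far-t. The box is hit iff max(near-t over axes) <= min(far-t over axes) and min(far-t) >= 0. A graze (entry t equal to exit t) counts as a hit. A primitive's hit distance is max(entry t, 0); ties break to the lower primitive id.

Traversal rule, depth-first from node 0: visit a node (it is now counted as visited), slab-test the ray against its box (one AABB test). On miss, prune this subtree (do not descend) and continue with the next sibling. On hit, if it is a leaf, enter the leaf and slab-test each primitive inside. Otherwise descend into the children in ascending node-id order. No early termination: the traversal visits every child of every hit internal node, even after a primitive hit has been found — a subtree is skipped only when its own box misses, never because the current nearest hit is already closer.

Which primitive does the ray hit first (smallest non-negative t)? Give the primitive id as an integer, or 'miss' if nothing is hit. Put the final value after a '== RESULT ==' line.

Traverse from the root:
N0 x:[4,41] y:[21,41] z:[47/2,87/2] -> hit [47/2,41], descend [2, 7, 8, 13]
  N2 x:[4,40] y:[21,29] z:[38,43] -> miss, prune
  N7 x:[6,27] y:[23,31] z:[47/2,69/2] -> hit [47/2,27], descend [3, 6, 10]
    N3 x:[6,11] y:[57/2,31] z:[34,69/2] -> miss, prune
    N6 x:[10,20] y:[23,27] z:[27,65/2] -> miss, prune
    N10 x:[18,27] y:[23,31] z:[47/2,51/2] -> hit [47/2,51/2] leaf, test {P4(miss), P9@t=25}
  N8 x:[19,41] y:[59/2,38] z:[63/2,87/2] -> hit [63/2,38], descend [1, 5, 12]
    N1 x:[33,38] y:[32,75/2] z:[63/2,35] -> hit [33,35] leaf, test {P1(miss), P10@t=33}
    N5 x:[19,27] y:[69/2,38] z:[77/2,87/2] -> miss, prune
    N12 x:[35,41] y:[59/2,65/2] z:[36,39] -> miss, prune
  N13 x:[17,38] y:[59/2,41] z:[53/2,59/2] -> hit [59/2,59/2], descend [4, 14]
    N4 x:[17,23] y:[59/2,73/2] z:[27,59/2] -> miss, prune
    N14 x:[19,38] y:[79/2,41] z:[53/2,29] -> miss, prune

Visited [0, 2, 7, 3, 6, 10, 8, 1, 5, 12, 13, 4, 14]. Tests: 13 box, 2 leaf. Nearest: P9.

== RESULT ==
9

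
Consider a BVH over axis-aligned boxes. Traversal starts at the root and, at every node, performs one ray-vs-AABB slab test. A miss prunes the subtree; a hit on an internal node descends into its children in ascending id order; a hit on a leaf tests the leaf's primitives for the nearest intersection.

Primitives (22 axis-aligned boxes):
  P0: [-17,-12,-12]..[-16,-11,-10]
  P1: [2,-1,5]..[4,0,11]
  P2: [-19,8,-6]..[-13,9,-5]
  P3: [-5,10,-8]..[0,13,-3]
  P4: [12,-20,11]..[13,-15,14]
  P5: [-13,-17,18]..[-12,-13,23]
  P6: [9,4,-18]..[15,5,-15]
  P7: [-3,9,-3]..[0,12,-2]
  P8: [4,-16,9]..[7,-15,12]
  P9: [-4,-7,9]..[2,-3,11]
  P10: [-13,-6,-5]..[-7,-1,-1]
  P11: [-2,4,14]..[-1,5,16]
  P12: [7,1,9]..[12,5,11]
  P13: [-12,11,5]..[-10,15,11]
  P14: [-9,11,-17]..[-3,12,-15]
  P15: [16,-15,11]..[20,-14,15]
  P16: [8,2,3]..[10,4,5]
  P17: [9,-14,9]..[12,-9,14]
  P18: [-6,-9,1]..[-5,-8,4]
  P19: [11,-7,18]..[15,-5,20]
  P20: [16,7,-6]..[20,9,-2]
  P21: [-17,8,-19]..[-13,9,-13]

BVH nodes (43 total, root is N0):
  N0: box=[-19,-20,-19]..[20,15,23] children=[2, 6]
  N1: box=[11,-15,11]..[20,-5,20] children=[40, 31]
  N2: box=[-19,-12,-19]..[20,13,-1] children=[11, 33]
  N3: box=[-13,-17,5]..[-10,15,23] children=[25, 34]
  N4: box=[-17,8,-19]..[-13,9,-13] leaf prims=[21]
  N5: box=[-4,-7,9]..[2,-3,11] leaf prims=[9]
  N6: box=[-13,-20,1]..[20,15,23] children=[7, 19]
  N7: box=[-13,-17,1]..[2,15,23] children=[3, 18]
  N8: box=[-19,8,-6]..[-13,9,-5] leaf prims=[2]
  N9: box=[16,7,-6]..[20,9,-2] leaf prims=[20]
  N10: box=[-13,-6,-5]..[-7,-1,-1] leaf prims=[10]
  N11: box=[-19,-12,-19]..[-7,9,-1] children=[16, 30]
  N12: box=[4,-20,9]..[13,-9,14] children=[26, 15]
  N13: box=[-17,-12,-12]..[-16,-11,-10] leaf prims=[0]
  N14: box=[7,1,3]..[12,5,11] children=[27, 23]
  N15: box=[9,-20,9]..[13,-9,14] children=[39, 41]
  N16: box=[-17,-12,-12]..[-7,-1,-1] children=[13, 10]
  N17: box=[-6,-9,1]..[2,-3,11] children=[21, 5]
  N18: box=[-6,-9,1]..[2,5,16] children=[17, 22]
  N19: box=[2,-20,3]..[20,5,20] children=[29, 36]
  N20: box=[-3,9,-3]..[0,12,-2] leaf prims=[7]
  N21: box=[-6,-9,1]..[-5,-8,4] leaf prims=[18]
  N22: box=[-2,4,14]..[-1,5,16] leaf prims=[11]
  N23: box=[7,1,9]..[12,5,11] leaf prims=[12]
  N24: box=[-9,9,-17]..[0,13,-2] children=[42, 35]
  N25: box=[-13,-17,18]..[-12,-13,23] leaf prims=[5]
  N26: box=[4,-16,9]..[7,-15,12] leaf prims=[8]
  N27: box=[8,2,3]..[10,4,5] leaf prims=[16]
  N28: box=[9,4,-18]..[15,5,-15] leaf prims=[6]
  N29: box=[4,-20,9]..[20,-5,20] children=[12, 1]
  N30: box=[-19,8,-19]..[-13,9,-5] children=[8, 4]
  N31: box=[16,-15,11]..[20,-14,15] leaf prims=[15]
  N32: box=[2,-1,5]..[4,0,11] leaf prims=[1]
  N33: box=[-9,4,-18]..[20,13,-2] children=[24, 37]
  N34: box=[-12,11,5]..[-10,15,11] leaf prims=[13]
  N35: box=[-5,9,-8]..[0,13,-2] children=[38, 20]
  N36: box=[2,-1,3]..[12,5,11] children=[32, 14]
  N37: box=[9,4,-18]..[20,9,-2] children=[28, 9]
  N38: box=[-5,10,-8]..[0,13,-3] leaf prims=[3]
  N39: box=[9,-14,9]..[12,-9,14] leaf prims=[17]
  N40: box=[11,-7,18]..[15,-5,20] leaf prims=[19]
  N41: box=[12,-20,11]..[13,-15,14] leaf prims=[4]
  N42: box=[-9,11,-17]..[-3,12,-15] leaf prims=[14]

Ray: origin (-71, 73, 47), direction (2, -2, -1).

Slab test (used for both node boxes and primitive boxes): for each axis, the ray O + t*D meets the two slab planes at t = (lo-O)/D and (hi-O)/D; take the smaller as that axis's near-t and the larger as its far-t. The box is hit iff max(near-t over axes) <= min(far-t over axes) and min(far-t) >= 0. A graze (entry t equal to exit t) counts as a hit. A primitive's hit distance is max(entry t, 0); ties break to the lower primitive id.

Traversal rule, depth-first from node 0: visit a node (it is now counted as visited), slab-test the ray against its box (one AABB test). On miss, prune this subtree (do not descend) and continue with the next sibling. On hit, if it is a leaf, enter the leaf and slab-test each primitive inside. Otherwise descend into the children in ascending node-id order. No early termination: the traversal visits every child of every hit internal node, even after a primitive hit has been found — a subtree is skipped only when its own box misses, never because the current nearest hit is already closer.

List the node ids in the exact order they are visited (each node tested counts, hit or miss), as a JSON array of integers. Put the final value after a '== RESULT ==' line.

Trace the traversal:
N0 x:[26,91/2] y:[29,93/2] z:[24,66] -> hit [29,91/2], descend [2, 6]
  N2 x:[26,91/2] y:[30,85/2] z:[48,66] -> miss, prune
  N6 x:[29,91/2] y:[29,93/2] z:[24,46] -> hit [29,91/2], descend [7, 19]
    N7 x:[29,73/2] y:[29,45] z:[24,46] -> hit [29,73/2], descend [3, 18]
      N3 x:[29,61/2] y:[29,45] z:[24,42] -> hit [29,61/2], descend [25, 34]
        N25 x:[29,59/2] y:[43,45] z:[24,29] -> miss, prune
        N34 x:[59/2,61/2] y:[29,31] z:[36,42] -> miss, prune
      N18 x:[65/2,73/2] y:[34,41] z:[31,46] -> hit [34,73/2], descend [17, 22]
        N17 x:[65/2,73/2] y:[38,41] z:[36,46] -> miss, prune
        N22 x:[69/2,35] y:[34,69/2] z:[31,33] -> miss, prune
    N19 x:[73/2,91/2] y:[34,93/2] z:[27,44] -> hit [73/2,44], descend [29, 36]
      N29 x:[75/2,91/2] y:[39,93/2] z:[27,38] -> miss, prune
      N36 x:[73/2,83/2] y:[34,37] z:[36,44] -> hit [73/2,37], descend [14, 32]
        N14 x:[39,83/2] y:[34,36] z:[36,44] -> miss, prune
        N32 x:[73/2,75/2] y:[73/2,37] z:[36,42] -> hit [73/2,37] leaf, test {P1@t=73/2}

Visited [0, 2, 6, 7, 3, 25, 34, 18, 17, 22, 19, 29, 36, 14, 32]. Tests: 15 box, 1 leaf. Nearest: P1.

== RESULT ==
[0, 2, 6, 7, 3, 25, 34, 18, 17, 22, 19, 29, 36, 14, 32]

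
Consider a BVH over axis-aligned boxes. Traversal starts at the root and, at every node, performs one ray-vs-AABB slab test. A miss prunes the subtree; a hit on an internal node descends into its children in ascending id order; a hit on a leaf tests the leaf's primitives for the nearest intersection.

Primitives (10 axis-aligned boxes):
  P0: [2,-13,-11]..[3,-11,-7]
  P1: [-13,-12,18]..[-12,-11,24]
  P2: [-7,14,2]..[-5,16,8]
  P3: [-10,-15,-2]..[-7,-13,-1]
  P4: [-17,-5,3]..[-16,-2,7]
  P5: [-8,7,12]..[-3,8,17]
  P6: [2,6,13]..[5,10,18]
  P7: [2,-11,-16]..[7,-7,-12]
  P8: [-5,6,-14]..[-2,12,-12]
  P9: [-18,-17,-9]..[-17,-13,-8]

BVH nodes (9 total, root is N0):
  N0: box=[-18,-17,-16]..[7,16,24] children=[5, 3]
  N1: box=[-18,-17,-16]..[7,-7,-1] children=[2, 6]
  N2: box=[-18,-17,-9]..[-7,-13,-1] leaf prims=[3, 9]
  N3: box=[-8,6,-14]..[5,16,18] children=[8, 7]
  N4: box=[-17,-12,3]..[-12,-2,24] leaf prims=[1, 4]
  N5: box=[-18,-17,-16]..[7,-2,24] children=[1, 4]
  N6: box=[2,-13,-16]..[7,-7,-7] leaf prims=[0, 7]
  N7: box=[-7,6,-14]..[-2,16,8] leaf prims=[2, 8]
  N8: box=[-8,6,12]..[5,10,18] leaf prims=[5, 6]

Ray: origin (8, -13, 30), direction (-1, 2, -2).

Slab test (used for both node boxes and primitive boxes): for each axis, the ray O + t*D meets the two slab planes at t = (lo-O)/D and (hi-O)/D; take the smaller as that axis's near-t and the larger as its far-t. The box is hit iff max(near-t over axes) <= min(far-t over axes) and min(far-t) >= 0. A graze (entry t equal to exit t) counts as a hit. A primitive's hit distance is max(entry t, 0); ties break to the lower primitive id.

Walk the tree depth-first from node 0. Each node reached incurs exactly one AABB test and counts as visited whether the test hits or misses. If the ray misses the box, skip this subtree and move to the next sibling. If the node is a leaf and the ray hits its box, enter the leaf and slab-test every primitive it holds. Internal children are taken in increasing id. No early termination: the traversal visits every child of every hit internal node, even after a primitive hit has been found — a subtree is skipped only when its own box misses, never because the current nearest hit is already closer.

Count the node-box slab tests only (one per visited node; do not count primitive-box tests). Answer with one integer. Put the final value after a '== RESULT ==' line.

Traverse from the root:
N0 x:[1,26] y:[-2,29/2] z:[3,23] -> hit [3,29/2], descend [3, 5]
  N3 x:[3,16] y:[19/2,29/2] z:[6,22] -> hit [19/2,29/2], descend [7, 8]
    N7 x:[10,15] y:[19/2,29/2] z:[11,22] -> hit [11,29/2] leaf, test {P2@t=27/2, P8(miss)}
    N8 x:[3,16] y:[19/2,23/2] z:[6,9] -> miss, prune
  N5 x:[1,26] y:[-2,11/2] z:[3,23] -> hit [3,11/2], descend [1, 4]
    N1 x:[1,26] y:[-2,3] z:[31/2,23] -> miss, prune
    N4 x:[20,25] y:[1/2,11/2] z:[3,27/2] -> miss, prune

Summary -> nodes [0, 3, 7, 8, 5, 1, 4]; box-tests=7; leaf-entries=1; first=P2

== RESULT ==
7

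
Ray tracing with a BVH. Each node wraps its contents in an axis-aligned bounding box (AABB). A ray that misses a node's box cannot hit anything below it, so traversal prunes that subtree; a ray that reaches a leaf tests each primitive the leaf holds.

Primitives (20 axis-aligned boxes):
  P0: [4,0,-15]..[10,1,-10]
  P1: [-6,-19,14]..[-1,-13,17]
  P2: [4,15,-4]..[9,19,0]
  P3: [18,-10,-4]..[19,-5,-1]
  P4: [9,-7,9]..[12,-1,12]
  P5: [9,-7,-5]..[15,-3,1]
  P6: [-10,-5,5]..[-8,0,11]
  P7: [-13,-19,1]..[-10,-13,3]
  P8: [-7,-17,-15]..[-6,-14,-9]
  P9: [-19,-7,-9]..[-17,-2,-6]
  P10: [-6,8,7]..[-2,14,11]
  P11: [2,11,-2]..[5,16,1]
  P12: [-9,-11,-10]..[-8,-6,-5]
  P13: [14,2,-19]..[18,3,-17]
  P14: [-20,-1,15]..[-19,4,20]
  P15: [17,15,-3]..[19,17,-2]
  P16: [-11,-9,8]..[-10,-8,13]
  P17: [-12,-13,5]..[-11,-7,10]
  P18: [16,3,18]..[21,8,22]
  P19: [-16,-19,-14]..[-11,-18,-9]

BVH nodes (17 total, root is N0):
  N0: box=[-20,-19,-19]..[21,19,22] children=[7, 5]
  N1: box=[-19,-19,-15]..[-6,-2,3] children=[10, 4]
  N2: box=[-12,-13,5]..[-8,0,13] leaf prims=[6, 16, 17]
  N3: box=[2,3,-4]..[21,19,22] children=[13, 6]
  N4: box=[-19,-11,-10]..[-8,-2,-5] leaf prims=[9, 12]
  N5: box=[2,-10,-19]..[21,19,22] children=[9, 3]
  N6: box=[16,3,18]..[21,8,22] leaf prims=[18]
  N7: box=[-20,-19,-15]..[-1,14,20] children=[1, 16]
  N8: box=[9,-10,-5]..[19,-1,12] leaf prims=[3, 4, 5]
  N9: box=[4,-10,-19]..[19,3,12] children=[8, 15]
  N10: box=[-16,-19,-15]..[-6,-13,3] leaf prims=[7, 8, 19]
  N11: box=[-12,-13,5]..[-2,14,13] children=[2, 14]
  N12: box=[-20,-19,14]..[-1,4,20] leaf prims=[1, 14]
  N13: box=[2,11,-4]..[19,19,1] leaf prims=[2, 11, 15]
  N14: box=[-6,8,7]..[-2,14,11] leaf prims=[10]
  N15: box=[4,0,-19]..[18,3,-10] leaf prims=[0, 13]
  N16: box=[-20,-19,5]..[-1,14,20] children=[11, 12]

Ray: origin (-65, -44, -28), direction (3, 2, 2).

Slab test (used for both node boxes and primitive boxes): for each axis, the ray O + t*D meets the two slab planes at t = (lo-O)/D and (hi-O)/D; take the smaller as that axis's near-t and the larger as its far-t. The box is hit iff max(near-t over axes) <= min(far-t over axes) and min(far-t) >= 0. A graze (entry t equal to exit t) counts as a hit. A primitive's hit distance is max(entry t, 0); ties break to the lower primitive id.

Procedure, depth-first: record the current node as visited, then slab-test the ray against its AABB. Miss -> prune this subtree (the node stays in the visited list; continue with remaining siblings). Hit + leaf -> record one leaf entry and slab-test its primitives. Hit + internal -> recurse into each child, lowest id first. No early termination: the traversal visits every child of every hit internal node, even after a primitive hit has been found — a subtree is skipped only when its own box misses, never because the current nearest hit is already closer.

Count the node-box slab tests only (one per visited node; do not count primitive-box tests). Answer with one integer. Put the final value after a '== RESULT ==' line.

Walk:
N0 x:[15,86/3] y:[25/2,63/2] z:[9/2,25] -> hit [15,25], descend [5, 7]
  N5 x:[67/3,86/3] y:[17,63/2] z:[9/2,25] -> hit [67/3,25], descend [3, 9]
    N3 x:[67/3,86/3] y:[47/2,63/2] z:[12,25] -> hit [47/2,25], descend [6, 13]
      N6 x:[27,86/3] y:[47/2,26] z:[23,25] -> miss, prune
      N13 x:[67/3,28] y:[55/2,63/2] z:[12,29/2] -> miss, prune
    N9 x:[23,28] y:[17,47/2] z:[9/2,20] -> miss, prune
  N7 x:[15,64/3] y:[25/2,29] z:[13/2,24] -> hit [15,64/3], descend [1, 16]
    N1 x:[46/3,59/3] y:[25/2,21] z:[13/2,31/2] -> hit [46/3,31/2], descend [4, 10]
      N4 x:[46/3,19] y:[33/2,21] z:[9,23/2] -> miss, prune
      N10 x:[49/3,59/3] y:[25/2,31/2] z:[13/2,31/2] -> miss, prune
    N16 x:[15,64/3] y:[25/2,29] z:[33/2,24] -> hit [33/2,64/3], descend [11, 12]
      N11 x:[53/3,21] y:[31/2,29] z:[33/2,41/2] -> hit [53/3,41/2], descend [2, 14]
        N2 x:[53/3,19] y:[31/2,22] z:[33/2,41/2] -> hit [53/3,19] leaf, test {P6(miss), P16@t=18, P17@t=53/3}
        N14 x:[59/3,21] y:[26,29] z:[35/2,39/2] -> miss, prune
      N12 x:[15,64/3] y:[25/2,24] z:[21,24] -> hit [21,64/3] leaf, test {P1(miss), P14(miss)}

order=[0, 5, 3, 6, 13, 9, 7, 1, 4, 10, 16, 11, 2, 14, 12]  |boxes|=15  |leaves|=2  hit=P17

== RESULT ==
15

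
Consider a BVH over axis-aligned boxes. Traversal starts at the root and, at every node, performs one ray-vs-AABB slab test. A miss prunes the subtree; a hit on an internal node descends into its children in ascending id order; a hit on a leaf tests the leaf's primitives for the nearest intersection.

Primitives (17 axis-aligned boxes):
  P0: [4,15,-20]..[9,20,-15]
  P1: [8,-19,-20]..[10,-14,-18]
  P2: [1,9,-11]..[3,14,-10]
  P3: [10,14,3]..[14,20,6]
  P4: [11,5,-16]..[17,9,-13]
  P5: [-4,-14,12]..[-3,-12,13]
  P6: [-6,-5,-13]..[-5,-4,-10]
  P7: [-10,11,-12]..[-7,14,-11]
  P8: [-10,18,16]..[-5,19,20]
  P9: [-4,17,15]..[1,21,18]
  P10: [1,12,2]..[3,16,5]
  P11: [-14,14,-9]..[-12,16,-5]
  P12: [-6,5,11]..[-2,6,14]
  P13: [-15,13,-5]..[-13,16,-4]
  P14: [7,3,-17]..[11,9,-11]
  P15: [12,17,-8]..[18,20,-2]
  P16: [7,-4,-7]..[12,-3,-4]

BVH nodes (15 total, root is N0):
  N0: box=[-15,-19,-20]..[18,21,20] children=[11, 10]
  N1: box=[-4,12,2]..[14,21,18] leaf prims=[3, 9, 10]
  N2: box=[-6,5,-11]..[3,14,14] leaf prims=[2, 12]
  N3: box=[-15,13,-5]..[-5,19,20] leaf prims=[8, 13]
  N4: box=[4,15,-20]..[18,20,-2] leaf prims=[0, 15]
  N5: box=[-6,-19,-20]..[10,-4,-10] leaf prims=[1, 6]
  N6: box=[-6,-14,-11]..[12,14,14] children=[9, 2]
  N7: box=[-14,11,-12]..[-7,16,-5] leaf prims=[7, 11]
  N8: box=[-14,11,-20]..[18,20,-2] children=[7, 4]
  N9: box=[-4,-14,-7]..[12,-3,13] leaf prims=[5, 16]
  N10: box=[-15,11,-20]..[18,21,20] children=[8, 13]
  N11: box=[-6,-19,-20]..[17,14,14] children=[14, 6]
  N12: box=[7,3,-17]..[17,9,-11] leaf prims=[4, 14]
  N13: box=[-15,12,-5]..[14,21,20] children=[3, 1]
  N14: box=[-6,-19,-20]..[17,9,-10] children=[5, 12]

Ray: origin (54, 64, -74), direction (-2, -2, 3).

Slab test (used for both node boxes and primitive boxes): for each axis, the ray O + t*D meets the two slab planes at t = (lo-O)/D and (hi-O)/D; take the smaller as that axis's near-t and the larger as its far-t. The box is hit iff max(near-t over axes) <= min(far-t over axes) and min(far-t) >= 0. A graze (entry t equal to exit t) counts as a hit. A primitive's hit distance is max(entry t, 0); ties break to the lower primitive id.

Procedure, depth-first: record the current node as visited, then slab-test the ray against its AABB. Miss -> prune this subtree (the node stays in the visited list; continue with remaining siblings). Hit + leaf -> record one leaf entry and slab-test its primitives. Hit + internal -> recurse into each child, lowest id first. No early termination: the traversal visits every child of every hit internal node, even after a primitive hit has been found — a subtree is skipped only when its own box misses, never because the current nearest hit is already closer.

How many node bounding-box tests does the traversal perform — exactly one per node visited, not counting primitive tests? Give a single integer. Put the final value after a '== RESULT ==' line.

Traverse from the root:
N0 x:[18,69/2] y:[43/2,83/2] z:[18,94/3] -> hit [43/2,94/3], descend [10, 11]
  N10 x:[18,69/2] y:[43/2,53/2] z:[18,94/3] -> hit [43/2,53/2], descend [8, 13]
    N8 x:[18,34] y:[22,53/2] z:[18,24] -> hit [22,24], descend [4, 7]
      N4 x:[18,25] y:[22,49/2] z:[18,24] -> hit [22,24] leaf, test {P0(miss), P15(miss)}
      N7 x:[61/2,34] y:[24,53/2] z:[62/3,23] -> miss, prune
    N13 x:[20,69/2] y:[43/2,26] z:[23,94/3] -> hit [23,26], descend [1, 3]
      N1 x:[20,29] y:[43/2,26] z:[76/3,92/3] -> hit [76/3,26] leaf, test {P3(miss), P9(miss), P10@t=51/2}
      N3 x:[59/2,69/2] y:[45/2,51/2] z:[23,94/3] -> miss, prune
  N11 x:[37/2,30] y:[25,83/2] z:[18,88/3] -> hit [25,88/3], descend [6, 14]
    N6 x:[21,30] y:[25,39] z:[21,88/3] -> hit [25,88/3], descend [2, 9]
      N2 x:[51/2,30] y:[25,59/2] z:[21,88/3] -> hit [51/2,88/3] leaf, test {P2(miss), P12@t=29}
      N9 x:[21,29] y:[67/2,39] z:[67/3,29] -> miss, prune
    N14 x:[37/2,30] y:[55/2,83/2] z:[18,64/3] -> miss, prune

Summary -> nodes [0, 10, 8, 4, 7, 13, 1, 3, 11, 6, 2, 9, 14]; box-tests=13; leaf-entries=3; first=P10

== RESULT ==
13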